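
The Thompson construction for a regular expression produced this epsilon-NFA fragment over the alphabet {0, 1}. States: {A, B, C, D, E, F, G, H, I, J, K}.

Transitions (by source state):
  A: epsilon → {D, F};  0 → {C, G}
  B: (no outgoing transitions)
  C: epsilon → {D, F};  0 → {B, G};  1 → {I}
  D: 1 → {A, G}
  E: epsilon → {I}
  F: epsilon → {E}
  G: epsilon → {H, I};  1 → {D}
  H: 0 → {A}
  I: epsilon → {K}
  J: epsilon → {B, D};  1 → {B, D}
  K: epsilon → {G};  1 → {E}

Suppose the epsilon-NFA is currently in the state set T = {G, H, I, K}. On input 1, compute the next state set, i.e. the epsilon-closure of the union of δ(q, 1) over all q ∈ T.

G on 1 → {D}.
K on 1 → {E}.
No 1-transition from H, I.
Union after reading 1: {D, E}.
Now take the epsilon-closure:
From E via epsilon: add I.
From I via epsilon: add K.
From K via epsilon: add G.
From G via epsilon: add H.
No new states can be added; the closed set is {D, E, G, H, I, K}.

{D, E, G, H, I, K}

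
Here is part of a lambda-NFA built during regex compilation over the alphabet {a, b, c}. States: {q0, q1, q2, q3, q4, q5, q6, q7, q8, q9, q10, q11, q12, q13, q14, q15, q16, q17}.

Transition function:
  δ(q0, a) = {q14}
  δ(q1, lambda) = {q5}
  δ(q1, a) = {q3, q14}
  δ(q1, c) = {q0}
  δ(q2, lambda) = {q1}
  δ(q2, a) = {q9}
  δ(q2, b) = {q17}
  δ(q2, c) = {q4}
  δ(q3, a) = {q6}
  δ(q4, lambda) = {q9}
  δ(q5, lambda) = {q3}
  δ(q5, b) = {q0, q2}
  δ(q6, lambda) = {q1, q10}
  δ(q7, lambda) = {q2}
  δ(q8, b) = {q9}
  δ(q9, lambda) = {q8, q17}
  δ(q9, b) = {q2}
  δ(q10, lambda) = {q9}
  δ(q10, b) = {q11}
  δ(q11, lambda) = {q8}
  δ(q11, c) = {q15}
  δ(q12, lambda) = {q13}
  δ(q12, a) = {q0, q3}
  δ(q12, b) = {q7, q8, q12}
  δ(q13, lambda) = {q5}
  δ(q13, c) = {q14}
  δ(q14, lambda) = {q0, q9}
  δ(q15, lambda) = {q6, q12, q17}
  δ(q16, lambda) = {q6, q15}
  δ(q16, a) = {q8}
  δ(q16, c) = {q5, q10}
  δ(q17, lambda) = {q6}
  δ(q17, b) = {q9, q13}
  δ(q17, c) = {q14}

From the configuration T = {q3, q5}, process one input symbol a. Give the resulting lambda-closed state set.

q3 on a → {q6}.
No a-transition from q5.
Union after reading a: {q6}.
Now take the lambda-closure:
From q6 via lambda: add q1, q10.
From q1 via lambda: add q5.
From q10 via lambda: add q9.
From q5 via lambda: add q3.
From q9 via lambda: add q8, q17.
No new states can be added; the closed set is {q1, q3, q5, q6, q8, q9, q10, q17}.

{q1, q3, q5, q6, q8, q9, q10, q17}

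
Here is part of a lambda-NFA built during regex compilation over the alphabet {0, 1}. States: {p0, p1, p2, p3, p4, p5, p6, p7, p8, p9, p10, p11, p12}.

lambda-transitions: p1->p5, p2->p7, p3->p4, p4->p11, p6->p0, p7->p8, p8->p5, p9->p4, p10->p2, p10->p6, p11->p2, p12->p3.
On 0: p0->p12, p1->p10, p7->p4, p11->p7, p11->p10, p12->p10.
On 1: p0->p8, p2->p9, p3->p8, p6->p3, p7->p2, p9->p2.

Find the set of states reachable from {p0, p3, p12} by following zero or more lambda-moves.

{p0, p2, p3, p4, p5, p7, p8, p11, p12}

Start with {p0, p3, p12}.
From p3 via lambda: add p4.
From p4 via lambda: add p11.
From p11 via lambda: add p2.
From p2 via lambda: add p7.
From p7 via lambda: add p8.
From p8 via lambda: add p5.
No new states can be added; the closed set is {p0, p2, p3, p4, p5, p7, p8, p11, p12}.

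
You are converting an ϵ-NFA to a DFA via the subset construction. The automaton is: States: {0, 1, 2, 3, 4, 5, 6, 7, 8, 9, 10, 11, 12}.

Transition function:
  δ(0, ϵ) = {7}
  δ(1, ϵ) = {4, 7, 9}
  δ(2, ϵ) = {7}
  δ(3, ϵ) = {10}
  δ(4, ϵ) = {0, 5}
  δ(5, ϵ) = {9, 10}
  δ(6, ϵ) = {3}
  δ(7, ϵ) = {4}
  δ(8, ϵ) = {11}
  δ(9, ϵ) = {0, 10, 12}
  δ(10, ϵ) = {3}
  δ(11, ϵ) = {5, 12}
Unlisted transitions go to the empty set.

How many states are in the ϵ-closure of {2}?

9

Start with {2}.
From 2 via ϵ: add 7.
From 7 via ϵ: add 4.
From 4 via ϵ: add 0, 5.
From 5 via ϵ: add 9, 10.
From 9 via ϵ: add 12.
From 10 via ϵ: add 3.
ϵ-closure = {0, 2, 3, 4, 5, 7, 9, 10, 12}, which has 9 states.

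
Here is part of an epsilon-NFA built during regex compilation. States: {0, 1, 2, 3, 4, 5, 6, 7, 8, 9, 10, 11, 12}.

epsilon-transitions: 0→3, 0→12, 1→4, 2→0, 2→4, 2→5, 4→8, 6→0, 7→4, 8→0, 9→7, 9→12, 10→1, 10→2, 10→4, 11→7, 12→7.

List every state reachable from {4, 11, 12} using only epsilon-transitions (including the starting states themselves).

{0, 3, 4, 7, 8, 11, 12}

Start with {4, 11, 12}.
From 4 via epsilon: add 8.
From 11 via epsilon: add 7.
From 8 via epsilon: add 0.
From 0 via epsilon: add 3.
No new states can be added; the closed set is {0, 3, 4, 7, 8, 11, 12}.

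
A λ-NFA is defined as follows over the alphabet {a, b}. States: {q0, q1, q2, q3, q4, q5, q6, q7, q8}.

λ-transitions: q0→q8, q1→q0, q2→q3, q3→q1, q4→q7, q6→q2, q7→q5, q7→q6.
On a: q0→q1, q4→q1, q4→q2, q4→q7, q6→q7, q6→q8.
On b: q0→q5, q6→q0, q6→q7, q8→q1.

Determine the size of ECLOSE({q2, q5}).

6

Start with {q2, q5}.
From q2 via λ: add q3.
From q3 via λ: add q1.
From q1 via λ: add q0.
From q0 via λ: add q8.
λ-closure = {q0, q1, q2, q3, q5, q8}, which has 6 states.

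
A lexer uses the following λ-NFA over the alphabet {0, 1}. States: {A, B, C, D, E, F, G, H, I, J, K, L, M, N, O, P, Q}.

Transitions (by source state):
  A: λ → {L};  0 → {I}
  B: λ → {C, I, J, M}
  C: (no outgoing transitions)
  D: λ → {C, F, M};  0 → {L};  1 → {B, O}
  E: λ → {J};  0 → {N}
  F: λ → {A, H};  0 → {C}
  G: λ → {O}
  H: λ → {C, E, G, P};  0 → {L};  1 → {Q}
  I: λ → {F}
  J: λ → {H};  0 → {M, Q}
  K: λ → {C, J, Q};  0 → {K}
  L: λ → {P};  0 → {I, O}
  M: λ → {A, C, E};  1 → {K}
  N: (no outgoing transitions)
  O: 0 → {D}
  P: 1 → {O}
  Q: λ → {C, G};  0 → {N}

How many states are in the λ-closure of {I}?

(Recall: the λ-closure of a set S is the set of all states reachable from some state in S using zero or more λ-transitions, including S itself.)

11

Start with {I}.
From I via λ: add F.
From F via λ: add A, H.
From A via λ: add L.
From H via λ: add C, E, G, P.
From E via λ: add J.
From G via λ: add O.
λ-closure = {A, C, E, F, G, H, I, J, L, O, P}, which has 11 states.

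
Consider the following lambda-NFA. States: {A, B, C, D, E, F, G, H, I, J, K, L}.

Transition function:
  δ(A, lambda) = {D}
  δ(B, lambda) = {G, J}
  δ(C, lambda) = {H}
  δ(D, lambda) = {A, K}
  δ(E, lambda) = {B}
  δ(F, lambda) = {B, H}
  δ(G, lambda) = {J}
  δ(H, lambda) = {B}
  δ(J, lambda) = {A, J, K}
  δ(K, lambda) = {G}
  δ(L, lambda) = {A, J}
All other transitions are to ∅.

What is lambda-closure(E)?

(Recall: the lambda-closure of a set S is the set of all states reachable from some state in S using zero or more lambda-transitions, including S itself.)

{A, B, D, E, G, J, K}

Start with {E}.
From E via lambda: add B.
From B via lambda: add G, J.
From J via lambda: add A, K.
From A via lambda: add D.
No new states can be added; the closed set is {A, B, D, E, G, J, K}.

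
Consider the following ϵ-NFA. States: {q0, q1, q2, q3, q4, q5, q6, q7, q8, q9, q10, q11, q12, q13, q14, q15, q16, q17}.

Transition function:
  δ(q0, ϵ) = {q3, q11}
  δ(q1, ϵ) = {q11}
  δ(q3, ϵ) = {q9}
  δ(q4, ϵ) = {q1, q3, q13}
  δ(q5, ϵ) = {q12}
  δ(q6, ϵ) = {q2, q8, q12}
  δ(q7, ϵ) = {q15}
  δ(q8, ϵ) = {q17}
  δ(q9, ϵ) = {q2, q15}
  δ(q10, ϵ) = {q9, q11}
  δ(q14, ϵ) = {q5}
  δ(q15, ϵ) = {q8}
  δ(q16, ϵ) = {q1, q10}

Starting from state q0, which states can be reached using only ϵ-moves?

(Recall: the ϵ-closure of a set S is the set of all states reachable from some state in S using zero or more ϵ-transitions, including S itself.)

{q0, q2, q3, q8, q9, q11, q15, q17}

Start with {q0}.
From q0 via ϵ: add q3, q11.
From q3 via ϵ: add q9.
From q9 via ϵ: add q2, q15.
From q15 via ϵ: add q8.
From q8 via ϵ: add q17.
No new states can be added; the closed set is {q0, q2, q3, q8, q9, q11, q15, q17}.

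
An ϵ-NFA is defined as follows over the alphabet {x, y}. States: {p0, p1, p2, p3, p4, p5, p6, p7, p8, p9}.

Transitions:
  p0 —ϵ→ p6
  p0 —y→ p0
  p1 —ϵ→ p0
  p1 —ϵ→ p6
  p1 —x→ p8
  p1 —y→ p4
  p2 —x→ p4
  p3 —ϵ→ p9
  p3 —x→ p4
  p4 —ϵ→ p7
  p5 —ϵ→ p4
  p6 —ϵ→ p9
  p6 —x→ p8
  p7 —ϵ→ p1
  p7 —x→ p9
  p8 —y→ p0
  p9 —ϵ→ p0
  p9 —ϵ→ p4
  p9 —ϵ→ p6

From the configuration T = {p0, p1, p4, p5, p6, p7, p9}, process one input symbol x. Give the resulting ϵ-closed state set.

p1 on x → {p8}.
p6 on x → {p8}.
p7 on x → {p9}.
No x-transition from p0, p4, p5, p9.
Union after reading x: {p8, p9}.
Now take the ϵ-closure:
From p9 via ϵ: add p0, p4, p6.
From p4 via ϵ: add p7.
From p7 via ϵ: add p1.
No new states can be added; the closed set is {p0, p1, p4, p6, p7, p8, p9}.

{p0, p1, p4, p6, p7, p8, p9}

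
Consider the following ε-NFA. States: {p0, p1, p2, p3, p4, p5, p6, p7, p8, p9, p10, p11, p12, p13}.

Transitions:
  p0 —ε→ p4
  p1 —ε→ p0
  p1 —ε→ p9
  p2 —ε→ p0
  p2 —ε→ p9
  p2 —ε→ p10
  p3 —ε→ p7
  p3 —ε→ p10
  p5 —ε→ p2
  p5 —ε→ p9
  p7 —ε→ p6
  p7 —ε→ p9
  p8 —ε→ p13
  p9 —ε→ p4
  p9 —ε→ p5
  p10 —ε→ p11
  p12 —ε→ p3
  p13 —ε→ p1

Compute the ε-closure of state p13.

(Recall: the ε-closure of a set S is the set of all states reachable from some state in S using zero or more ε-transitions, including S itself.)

{p0, p1, p2, p4, p5, p9, p10, p11, p13}

Start with {p13}.
From p13 via ε: add p1.
From p1 via ε: add p0, p9.
From p0 via ε: add p4.
From p9 via ε: add p5.
From p5 via ε: add p2.
From p2 via ε: add p10.
From p10 via ε: add p11.
No new states can be added; the closed set is {p0, p1, p2, p4, p5, p9, p10, p11, p13}.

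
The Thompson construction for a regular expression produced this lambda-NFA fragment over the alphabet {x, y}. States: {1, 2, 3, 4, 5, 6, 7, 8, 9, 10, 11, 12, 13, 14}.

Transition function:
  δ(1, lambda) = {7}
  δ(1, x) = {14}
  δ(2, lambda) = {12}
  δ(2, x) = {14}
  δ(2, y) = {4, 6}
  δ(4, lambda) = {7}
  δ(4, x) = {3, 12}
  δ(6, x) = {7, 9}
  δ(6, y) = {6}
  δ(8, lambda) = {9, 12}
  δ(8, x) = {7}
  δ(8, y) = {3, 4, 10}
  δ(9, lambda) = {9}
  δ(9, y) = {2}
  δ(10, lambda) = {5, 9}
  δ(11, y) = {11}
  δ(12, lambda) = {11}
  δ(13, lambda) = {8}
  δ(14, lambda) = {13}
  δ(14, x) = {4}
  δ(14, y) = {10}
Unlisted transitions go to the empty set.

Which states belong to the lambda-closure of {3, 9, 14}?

Start with {3, 9, 14}.
From 14 via lambda: add 13.
From 13 via lambda: add 8.
From 8 via lambda: add 12.
From 12 via lambda: add 11.
No new states can be added; the closed set is {3, 8, 9, 11, 12, 13, 14}.

{3, 8, 9, 11, 12, 13, 14}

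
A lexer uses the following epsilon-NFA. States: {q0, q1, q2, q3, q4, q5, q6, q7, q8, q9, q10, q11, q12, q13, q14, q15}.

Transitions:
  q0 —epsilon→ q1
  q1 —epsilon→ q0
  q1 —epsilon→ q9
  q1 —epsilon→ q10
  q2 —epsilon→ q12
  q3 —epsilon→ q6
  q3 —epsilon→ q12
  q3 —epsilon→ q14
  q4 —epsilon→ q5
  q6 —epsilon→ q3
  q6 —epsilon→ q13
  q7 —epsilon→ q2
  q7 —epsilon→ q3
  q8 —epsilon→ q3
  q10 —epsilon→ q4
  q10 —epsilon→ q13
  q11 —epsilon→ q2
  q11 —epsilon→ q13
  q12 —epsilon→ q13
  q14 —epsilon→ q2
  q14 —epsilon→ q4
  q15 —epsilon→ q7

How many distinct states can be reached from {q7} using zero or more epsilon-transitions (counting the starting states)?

Start with {q7}.
From q7 via epsilon: add q2, q3.
From q2 via epsilon: add q12.
From q3 via epsilon: add q6, q14.
From q6 via epsilon: add q13.
From q14 via epsilon: add q4.
From q4 via epsilon: add q5.
epsilon-closure = {q2, q3, q4, q5, q6, q7, q12, q13, q14}, which has 9 states.

9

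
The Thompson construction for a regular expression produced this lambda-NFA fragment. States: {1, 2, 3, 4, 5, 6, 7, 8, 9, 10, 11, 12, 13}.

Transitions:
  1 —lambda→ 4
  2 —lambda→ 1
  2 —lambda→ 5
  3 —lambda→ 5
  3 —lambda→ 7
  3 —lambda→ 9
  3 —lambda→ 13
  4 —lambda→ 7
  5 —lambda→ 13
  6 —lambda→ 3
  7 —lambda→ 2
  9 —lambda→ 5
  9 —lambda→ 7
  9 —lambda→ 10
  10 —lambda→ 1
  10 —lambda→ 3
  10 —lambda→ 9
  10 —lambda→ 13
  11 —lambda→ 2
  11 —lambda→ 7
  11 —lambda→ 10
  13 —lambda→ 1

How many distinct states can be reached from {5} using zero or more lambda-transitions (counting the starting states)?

Start with {5}.
From 5 via lambda: add 13.
From 13 via lambda: add 1.
From 1 via lambda: add 4.
From 4 via lambda: add 7.
From 7 via lambda: add 2.
lambda-closure = {1, 2, 4, 5, 7, 13}, which has 6 states.

6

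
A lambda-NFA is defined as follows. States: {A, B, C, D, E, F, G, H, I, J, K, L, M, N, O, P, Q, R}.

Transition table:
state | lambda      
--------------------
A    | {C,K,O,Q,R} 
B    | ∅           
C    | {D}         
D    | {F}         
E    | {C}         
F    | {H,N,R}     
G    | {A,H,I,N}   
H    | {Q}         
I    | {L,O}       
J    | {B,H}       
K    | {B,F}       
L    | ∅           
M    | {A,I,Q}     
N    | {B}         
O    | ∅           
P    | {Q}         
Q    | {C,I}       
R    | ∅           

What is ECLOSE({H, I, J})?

Start with {H, I, J}.
From H via lambda: add Q.
From I via lambda: add L, O.
From J via lambda: add B.
From Q via lambda: add C.
From C via lambda: add D.
From D via lambda: add F.
From F via lambda: add N, R.
No new states can be added; the closed set is {B, C, D, F, H, I, J, L, N, O, Q, R}.

{B, C, D, F, H, I, J, L, N, O, Q, R}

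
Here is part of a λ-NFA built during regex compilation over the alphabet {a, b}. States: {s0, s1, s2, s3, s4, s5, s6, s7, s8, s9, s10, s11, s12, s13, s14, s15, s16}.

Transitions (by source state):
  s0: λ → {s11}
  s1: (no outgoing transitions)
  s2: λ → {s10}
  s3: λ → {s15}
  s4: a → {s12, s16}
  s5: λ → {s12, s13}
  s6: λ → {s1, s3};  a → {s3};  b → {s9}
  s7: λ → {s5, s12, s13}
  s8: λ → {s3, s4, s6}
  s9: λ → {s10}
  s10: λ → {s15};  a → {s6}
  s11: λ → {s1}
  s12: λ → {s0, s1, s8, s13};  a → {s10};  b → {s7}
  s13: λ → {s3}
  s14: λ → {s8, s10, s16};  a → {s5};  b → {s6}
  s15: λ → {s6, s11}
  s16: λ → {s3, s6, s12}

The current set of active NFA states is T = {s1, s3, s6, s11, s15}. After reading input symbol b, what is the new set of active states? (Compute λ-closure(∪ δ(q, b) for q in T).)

{s1, s3, s6, s9, s10, s11, s15}

s6 on b → {s9}.
No b-transition from s1, s3, s11, s15.
Union after reading b: {s9}.
Now take the λ-closure:
From s9 via λ: add s10.
From s10 via λ: add s15.
From s15 via λ: add s6, s11.
From s6 via λ: add s1, s3.
No new states can be added; the closed set is {s1, s3, s6, s9, s10, s11, s15}.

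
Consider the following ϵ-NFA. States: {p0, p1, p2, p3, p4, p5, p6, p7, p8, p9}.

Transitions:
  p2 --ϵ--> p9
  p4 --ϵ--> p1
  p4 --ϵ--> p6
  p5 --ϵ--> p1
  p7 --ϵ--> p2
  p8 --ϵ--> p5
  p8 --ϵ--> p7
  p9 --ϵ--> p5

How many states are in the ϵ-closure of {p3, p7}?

Start with {p3, p7}.
From p7 via ϵ: add p2.
From p2 via ϵ: add p9.
From p9 via ϵ: add p5.
From p5 via ϵ: add p1.
ϵ-closure = {p1, p2, p3, p5, p7, p9}, which has 6 states.

6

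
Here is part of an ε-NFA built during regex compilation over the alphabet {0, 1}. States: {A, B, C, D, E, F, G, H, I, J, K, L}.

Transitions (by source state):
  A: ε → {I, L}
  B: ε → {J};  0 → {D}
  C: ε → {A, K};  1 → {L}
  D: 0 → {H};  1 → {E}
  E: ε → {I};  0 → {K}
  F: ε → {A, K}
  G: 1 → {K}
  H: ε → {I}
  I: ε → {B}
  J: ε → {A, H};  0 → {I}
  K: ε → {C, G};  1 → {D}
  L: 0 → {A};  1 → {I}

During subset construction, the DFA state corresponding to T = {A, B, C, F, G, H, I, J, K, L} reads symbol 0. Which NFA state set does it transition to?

B on 0 → {D}.
J on 0 → {I}.
L on 0 → {A}.
No 0-transition from A, C, F, G, H, I, K.
Union after reading 0: {A, D, I}.
Now take the ε-closure:
From A via ε: add L.
From I via ε: add B.
From B via ε: add J.
From J via ε: add H.
No new states can be added; the closed set is {A, B, D, H, I, J, L}.

{A, B, D, H, I, J, L}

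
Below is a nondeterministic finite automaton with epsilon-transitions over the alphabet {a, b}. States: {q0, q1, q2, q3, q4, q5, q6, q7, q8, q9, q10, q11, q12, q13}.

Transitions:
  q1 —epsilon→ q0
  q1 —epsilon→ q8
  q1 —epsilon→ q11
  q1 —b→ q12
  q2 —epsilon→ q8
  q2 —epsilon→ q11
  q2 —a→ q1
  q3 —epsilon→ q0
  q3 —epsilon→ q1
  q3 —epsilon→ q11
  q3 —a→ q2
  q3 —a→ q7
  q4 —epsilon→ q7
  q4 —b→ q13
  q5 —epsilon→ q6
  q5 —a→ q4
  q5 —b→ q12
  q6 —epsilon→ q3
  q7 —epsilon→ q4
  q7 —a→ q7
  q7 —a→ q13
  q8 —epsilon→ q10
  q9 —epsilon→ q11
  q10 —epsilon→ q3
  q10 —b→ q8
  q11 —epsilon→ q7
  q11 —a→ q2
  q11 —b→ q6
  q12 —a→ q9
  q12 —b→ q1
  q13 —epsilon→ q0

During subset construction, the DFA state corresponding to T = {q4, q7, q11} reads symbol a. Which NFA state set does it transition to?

{q0, q1, q2, q3, q4, q7, q8, q10, q11, q13}

q7 on a → {q7, q13}.
q11 on a → {q2}.
No a-transition from q4.
Union after reading a: {q2, q7, q13}.
Now take the epsilon-closure:
From q2 via epsilon: add q8, q11.
From q7 via epsilon: add q4.
From q13 via epsilon: add q0.
From q8 via epsilon: add q10.
From q10 via epsilon: add q3.
From q3 via epsilon: add q1.
No new states can be added; the closed set is {q0, q1, q2, q3, q4, q7, q8, q10, q11, q13}.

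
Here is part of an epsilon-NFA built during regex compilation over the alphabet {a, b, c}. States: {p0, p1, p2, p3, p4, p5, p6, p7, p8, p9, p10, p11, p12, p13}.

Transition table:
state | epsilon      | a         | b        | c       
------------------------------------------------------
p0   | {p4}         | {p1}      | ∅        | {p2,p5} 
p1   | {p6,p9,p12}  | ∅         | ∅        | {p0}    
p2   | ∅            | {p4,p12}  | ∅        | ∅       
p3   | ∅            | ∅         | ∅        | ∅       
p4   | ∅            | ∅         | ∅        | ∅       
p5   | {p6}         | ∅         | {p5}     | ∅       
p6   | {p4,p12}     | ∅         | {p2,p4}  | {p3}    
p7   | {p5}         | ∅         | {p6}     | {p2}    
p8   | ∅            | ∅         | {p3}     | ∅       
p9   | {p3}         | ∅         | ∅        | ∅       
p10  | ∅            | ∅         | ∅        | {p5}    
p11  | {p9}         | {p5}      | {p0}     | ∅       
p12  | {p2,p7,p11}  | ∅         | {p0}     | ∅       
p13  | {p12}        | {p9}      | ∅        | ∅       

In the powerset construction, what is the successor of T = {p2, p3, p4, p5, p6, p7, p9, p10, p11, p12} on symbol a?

{p2, p3, p4, p5, p6, p7, p9, p11, p12}

p2 on a → {p4, p12}.
p11 on a → {p5}.
No a-transition from p3, p4, p5, p6, p7, p9, p10, p12.
Union after reading a: {p4, p5, p12}.
Now take the epsilon-closure:
From p5 via epsilon: add p6.
From p12 via epsilon: add p2, p7, p11.
From p11 via epsilon: add p9.
From p9 via epsilon: add p3.
No new states can be added; the closed set is {p2, p3, p4, p5, p6, p7, p9, p11, p12}.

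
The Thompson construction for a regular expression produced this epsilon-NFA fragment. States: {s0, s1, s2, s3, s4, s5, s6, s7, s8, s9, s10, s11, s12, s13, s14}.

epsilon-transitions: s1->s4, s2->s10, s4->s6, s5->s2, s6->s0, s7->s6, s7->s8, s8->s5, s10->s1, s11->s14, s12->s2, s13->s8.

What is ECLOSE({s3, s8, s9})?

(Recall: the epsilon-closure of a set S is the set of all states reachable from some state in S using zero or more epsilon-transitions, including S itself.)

Start with {s3, s8, s9}.
From s8 via epsilon: add s5.
From s5 via epsilon: add s2.
From s2 via epsilon: add s10.
From s10 via epsilon: add s1.
From s1 via epsilon: add s4.
From s4 via epsilon: add s6.
From s6 via epsilon: add s0.
No new states can be added; the closed set is {s0, s1, s2, s3, s4, s5, s6, s8, s9, s10}.

{s0, s1, s2, s3, s4, s5, s6, s8, s9, s10}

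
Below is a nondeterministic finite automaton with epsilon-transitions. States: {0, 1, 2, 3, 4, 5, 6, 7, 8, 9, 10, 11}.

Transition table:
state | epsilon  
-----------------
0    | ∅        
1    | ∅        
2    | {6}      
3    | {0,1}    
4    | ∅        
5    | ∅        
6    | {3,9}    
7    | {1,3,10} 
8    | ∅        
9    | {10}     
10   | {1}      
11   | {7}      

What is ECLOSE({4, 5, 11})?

Start with {4, 5, 11}.
From 11 via epsilon: add 7.
From 7 via epsilon: add 1, 3, 10.
From 3 via epsilon: add 0.
No new states can be added; the closed set is {0, 1, 3, 4, 5, 7, 10, 11}.

{0, 1, 3, 4, 5, 7, 10, 11}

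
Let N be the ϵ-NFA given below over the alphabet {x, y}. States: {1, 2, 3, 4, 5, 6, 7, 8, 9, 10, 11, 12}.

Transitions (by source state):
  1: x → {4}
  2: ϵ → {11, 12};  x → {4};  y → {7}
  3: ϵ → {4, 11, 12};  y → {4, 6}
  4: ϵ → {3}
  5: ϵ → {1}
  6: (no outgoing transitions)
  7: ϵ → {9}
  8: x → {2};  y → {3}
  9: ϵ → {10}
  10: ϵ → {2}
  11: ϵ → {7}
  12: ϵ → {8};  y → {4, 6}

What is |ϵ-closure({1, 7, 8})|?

8

Start with {1, 7, 8}.
From 7 via ϵ: add 9.
From 9 via ϵ: add 10.
From 10 via ϵ: add 2.
From 2 via ϵ: add 11, 12.
ϵ-closure = {1, 2, 7, 8, 9, 10, 11, 12}, which has 8 states.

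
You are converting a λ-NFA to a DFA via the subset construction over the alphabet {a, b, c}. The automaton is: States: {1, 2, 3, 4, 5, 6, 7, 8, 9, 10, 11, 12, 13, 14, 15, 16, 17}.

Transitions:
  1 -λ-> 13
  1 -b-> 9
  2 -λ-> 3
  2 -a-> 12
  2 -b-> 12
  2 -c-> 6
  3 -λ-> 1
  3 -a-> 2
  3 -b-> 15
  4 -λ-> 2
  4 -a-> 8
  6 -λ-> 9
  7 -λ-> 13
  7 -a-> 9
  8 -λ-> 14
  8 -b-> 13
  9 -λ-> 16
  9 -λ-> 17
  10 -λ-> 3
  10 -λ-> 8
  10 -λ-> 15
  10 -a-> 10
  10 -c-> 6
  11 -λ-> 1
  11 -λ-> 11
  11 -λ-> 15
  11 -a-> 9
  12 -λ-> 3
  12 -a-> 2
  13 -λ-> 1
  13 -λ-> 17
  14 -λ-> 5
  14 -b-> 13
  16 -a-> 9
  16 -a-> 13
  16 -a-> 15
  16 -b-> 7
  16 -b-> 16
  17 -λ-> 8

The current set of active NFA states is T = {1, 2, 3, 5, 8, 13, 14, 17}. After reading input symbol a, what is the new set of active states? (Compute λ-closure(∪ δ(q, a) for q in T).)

2 on a → {12}.
3 on a → {2}.
No a-transition from 1, 5, 8, 13, 14, 17.
Union after reading a: {2, 12}.
Now take the λ-closure:
From 2 via λ: add 3.
From 3 via λ: add 1.
From 1 via λ: add 13.
From 13 via λ: add 17.
From 17 via λ: add 8.
From 8 via λ: add 14.
From 14 via λ: add 5.
No new states can be added; the closed set is {1, 2, 3, 5, 8, 12, 13, 14, 17}.

{1, 2, 3, 5, 8, 12, 13, 14, 17}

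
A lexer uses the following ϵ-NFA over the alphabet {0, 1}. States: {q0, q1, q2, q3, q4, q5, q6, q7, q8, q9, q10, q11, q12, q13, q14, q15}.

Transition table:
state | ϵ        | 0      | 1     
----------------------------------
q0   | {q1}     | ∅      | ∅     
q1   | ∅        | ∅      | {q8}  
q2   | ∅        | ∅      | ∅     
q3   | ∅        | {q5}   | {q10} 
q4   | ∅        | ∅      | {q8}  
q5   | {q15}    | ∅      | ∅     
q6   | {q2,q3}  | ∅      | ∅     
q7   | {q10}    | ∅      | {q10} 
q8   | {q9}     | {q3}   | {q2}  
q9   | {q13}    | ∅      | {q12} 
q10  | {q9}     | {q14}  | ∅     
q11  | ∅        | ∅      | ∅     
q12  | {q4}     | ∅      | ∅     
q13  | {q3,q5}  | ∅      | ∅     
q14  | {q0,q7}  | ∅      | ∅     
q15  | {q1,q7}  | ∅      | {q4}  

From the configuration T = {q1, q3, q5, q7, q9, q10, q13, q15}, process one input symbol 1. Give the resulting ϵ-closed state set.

q1 on 1 → {q8}.
q3 on 1 → {q10}.
q7 on 1 → {q10}.
q9 on 1 → {q12}.
q15 on 1 → {q4}.
No 1-transition from q5, q10, q13.
Union after reading 1: {q4, q8, q10, q12}.
Now take the ϵ-closure:
From q8 via ϵ: add q9.
From q9 via ϵ: add q13.
From q13 via ϵ: add q3, q5.
From q5 via ϵ: add q15.
From q15 via ϵ: add q1, q7.
No new states can be added; the closed set is {q1, q3, q4, q5, q7, q8, q9, q10, q12, q13, q15}.

{q1, q3, q4, q5, q7, q8, q9, q10, q12, q13, q15}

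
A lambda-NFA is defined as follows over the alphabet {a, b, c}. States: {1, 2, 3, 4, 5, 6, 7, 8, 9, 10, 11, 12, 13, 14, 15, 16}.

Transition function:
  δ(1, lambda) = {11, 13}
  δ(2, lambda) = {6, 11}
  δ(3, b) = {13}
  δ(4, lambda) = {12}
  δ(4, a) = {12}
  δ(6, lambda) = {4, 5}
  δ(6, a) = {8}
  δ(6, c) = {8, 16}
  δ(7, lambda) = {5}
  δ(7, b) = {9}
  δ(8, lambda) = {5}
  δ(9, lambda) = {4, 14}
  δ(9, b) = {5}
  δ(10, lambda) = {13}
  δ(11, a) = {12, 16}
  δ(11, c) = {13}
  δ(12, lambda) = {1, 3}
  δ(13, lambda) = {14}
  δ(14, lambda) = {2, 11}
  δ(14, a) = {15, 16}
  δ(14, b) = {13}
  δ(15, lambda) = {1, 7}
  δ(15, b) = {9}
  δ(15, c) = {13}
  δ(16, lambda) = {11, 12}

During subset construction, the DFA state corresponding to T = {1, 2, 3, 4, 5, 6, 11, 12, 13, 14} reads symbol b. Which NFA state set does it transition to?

{1, 2, 3, 4, 5, 6, 11, 12, 13, 14}

3 on b → {13}.
14 on b → {13}.
No b-transition from 1, 2, 4, 5, 6, 11, 12, 13.
Union after reading b: {13}.
Now take the lambda-closure:
From 13 via lambda: add 14.
From 14 via lambda: add 2, 11.
From 2 via lambda: add 6.
From 6 via lambda: add 4, 5.
From 4 via lambda: add 12.
From 12 via lambda: add 1, 3.
No new states can be added; the closed set is {1, 2, 3, 4, 5, 6, 11, 12, 13, 14}.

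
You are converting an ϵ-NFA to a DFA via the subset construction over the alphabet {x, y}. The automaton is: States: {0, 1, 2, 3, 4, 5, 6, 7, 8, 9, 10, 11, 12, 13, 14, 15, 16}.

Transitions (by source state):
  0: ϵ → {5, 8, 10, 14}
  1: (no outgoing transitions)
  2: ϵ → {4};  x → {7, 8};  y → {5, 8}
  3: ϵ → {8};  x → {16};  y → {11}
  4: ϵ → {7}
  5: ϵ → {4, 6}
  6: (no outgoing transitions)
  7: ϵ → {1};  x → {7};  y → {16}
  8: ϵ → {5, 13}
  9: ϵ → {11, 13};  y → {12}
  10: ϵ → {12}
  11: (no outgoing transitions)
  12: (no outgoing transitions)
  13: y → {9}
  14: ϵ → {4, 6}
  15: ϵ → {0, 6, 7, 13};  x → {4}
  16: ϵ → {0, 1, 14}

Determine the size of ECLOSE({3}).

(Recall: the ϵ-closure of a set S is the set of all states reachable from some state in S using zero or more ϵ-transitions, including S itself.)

8

Start with {3}.
From 3 via ϵ: add 8.
From 8 via ϵ: add 5, 13.
From 5 via ϵ: add 4, 6.
From 4 via ϵ: add 7.
From 7 via ϵ: add 1.
ϵ-closure = {1, 3, 4, 5, 6, 7, 8, 13}, which has 8 states.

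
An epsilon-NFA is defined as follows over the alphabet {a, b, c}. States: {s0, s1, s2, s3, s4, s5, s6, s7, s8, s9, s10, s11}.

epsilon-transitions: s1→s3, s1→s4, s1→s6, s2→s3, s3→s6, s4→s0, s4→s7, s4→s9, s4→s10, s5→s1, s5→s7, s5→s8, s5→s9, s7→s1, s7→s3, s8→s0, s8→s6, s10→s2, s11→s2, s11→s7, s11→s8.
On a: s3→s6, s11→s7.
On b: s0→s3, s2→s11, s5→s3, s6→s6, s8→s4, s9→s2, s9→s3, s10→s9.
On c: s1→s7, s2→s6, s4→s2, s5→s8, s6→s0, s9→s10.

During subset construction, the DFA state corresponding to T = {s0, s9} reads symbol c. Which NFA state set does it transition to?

{s2, s3, s6, s10}

s9 on c → {s10}.
No c-transition from s0.
Union after reading c: {s10}.
Now take the epsilon-closure:
From s10 via epsilon: add s2.
From s2 via epsilon: add s3.
From s3 via epsilon: add s6.
No new states can be added; the closed set is {s2, s3, s6, s10}.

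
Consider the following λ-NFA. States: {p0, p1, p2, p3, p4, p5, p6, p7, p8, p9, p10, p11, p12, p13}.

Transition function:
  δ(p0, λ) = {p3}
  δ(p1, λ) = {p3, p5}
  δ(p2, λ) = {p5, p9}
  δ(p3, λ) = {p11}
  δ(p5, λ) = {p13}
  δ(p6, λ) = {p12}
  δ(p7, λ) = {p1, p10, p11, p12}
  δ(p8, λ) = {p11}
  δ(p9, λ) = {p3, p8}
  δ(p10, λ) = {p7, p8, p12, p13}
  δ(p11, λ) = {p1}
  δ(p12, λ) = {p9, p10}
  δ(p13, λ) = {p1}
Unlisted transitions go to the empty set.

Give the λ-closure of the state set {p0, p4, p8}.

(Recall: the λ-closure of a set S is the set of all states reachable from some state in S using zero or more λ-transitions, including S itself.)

{p0, p1, p3, p4, p5, p8, p11, p13}

Start with {p0, p4, p8}.
From p0 via λ: add p3.
From p8 via λ: add p11.
From p11 via λ: add p1.
From p1 via λ: add p5.
From p5 via λ: add p13.
No new states can be added; the closed set is {p0, p1, p3, p4, p5, p8, p11, p13}.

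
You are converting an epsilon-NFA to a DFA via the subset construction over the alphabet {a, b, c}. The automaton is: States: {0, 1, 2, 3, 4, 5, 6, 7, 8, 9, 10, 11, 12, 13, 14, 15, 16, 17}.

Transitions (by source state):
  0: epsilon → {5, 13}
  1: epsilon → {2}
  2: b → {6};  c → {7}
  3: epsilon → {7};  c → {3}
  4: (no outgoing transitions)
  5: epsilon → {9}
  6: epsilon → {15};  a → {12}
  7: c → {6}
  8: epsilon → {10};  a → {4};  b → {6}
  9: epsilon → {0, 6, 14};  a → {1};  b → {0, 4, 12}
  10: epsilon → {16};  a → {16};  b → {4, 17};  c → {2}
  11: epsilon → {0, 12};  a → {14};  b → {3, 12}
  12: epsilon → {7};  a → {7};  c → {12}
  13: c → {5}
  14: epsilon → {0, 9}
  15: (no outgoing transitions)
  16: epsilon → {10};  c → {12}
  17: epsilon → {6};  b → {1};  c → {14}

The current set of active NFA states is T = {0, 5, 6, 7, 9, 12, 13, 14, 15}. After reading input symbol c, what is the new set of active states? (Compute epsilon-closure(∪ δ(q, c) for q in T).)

7 on c → {6}.
12 on c → {12}.
13 on c → {5}.
No c-transition from 0, 5, 6, 9, 14, 15.
Union after reading c: {5, 6, 12}.
Now take the epsilon-closure:
From 5 via epsilon: add 9.
From 6 via epsilon: add 15.
From 12 via epsilon: add 7.
From 9 via epsilon: add 0, 14.
From 0 via epsilon: add 13.
No new states can be added; the closed set is {0, 5, 6, 7, 9, 12, 13, 14, 15}.

{0, 5, 6, 7, 9, 12, 13, 14, 15}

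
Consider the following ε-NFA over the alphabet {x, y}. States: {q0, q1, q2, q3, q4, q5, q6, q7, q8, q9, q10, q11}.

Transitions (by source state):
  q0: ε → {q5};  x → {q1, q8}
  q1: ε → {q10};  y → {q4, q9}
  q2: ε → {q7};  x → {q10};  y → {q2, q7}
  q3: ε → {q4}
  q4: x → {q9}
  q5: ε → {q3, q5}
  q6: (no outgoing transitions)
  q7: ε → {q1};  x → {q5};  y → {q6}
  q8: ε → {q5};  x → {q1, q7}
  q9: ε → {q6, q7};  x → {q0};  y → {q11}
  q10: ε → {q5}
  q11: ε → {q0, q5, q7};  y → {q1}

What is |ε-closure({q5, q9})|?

8

Start with {q5, q9}.
From q5 via ε: add q3.
From q9 via ε: add q6, q7.
From q3 via ε: add q4.
From q7 via ε: add q1.
From q1 via ε: add q10.
ε-closure = {q1, q3, q4, q5, q6, q7, q9, q10}, which has 8 states.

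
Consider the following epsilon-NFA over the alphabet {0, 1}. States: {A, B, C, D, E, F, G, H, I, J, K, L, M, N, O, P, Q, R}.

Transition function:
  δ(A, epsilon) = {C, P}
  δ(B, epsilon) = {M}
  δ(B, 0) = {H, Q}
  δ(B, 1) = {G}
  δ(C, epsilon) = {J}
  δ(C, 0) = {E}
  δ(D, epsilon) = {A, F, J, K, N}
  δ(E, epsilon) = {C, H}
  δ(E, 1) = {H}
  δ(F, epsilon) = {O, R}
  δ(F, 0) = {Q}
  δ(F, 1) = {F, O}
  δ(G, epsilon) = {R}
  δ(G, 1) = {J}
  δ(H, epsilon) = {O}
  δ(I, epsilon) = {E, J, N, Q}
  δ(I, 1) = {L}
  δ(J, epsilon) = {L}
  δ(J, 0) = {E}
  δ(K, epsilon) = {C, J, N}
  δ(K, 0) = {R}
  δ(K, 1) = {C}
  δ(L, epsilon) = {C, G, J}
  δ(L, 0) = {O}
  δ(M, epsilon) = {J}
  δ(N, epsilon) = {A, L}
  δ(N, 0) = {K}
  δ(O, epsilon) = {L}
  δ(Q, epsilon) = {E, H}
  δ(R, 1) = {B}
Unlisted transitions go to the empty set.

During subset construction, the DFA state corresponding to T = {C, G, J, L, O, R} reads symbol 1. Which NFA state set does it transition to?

G on 1 → {J}.
R on 1 → {B}.
No 1-transition from C, J, L, O.
Union after reading 1: {B, J}.
Now take the epsilon-closure:
From B via epsilon: add M.
From J via epsilon: add L.
From L via epsilon: add C, G.
From G via epsilon: add R.
No new states can be added; the closed set is {B, C, G, J, L, M, R}.

{B, C, G, J, L, M, R}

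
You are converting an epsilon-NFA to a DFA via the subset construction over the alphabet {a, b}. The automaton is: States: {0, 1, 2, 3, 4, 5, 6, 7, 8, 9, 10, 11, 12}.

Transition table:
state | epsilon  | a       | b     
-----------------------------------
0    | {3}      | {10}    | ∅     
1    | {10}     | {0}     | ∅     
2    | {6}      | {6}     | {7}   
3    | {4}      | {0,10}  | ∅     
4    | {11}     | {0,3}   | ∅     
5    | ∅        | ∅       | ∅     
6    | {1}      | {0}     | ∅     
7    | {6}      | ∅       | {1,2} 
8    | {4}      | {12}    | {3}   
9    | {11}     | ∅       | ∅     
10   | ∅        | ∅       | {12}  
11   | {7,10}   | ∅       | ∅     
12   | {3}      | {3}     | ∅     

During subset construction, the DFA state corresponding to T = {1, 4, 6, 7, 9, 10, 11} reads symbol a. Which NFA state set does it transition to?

1 on a → {0}.
4 on a → {0, 3}.
6 on a → {0}.
No a-transition from 7, 9, 10, 11.
Union after reading a: {0, 3}.
Now take the epsilon-closure:
From 3 via epsilon: add 4.
From 4 via epsilon: add 11.
From 11 via epsilon: add 7, 10.
From 7 via epsilon: add 6.
From 6 via epsilon: add 1.
No new states can be added; the closed set is {0, 1, 3, 4, 6, 7, 10, 11}.

{0, 1, 3, 4, 6, 7, 10, 11}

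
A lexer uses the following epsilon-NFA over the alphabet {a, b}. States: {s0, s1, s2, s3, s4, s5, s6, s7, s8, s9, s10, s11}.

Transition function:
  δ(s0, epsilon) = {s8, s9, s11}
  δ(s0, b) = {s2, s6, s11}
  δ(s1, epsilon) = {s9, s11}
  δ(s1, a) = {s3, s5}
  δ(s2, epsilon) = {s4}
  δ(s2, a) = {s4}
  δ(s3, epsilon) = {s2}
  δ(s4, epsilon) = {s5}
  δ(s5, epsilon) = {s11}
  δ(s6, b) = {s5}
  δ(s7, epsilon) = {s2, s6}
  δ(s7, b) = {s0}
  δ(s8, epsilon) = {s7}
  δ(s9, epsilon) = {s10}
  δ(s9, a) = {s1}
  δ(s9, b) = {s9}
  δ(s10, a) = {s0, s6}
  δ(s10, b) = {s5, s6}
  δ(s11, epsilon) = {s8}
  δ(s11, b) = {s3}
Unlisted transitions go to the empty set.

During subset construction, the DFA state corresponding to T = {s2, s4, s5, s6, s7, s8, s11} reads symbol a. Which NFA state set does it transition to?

{s2, s4, s5, s6, s7, s8, s11}

s2 on a → {s4}.
No a-transition from s4, s5, s6, s7, s8, s11.
Union after reading a: {s4}.
Now take the epsilon-closure:
From s4 via epsilon: add s5.
From s5 via epsilon: add s11.
From s11 via epsilon: add s8.
From s8 via epsilon: add s7.
From s7 via epsilon: add s2, s6.
No new states can be added; the closed set is {s2, s4, s5, s6, s7, s8, s11}.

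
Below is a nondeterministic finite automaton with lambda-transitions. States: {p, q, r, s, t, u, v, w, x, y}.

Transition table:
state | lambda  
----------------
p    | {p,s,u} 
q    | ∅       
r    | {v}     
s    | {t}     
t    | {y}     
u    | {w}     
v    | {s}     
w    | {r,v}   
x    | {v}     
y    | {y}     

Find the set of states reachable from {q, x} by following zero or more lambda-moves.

{q, s, t, v, x, y}

Start with {q, x}.
From x via lambda: add v.
From v via lambda: add s.
From s via lambda: add t.
From t via lambda: add y.
No new states can be added; the closed set is {q, s, t, v, x, y}.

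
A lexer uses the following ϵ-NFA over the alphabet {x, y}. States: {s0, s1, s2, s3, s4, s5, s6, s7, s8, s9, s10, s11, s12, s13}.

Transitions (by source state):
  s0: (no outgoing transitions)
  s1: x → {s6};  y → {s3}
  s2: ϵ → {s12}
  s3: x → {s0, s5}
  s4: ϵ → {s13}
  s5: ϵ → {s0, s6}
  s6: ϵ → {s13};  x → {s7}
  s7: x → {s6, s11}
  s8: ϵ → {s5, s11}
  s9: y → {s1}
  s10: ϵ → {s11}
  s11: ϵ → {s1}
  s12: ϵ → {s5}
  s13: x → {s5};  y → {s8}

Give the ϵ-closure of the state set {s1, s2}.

{s0, s1, s2, s5, s6, s12, s13}

Start with {s1, s2}.
From s2 via ϵ: add s12.
From s12 via ϵ: add s5.
From s5 via ϵ: add s0, s6.
From s6 via ϵ: add s13.
No new states can be added; the closed set is {s0, s1, s2, s5, s6, s12, s13}.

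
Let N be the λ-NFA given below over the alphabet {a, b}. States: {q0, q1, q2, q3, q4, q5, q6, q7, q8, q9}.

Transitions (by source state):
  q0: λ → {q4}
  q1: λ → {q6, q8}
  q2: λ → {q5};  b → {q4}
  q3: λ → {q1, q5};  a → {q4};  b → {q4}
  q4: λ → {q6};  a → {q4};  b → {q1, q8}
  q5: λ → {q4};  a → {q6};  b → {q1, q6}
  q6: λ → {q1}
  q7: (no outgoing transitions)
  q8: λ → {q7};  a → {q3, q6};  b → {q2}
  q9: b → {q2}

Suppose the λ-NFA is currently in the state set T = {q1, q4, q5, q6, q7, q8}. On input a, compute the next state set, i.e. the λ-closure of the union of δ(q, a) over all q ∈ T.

{q1, q3, q4, q5, q6, q7, q8}

q4 on a → {q4}.
q5 on a → {q6}.
q8 on a → {q3, q6}.
No a-transition from q1, q6, q7.
Union after reading a: {q3, q4, q6}.
Now take the λ-closure:
From q3 via λ: add q1, q5.
From q1 via λ: add q8.
From q8 via λ: add q7.
No new states can be added; the closed set is {q1, q3, q4, q5, q6, q7, q8}.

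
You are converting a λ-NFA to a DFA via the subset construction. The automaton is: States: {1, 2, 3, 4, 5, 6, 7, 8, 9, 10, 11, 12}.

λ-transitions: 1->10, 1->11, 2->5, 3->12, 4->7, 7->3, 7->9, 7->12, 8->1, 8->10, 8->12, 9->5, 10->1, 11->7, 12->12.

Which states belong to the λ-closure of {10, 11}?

Start with {10, 11}.
From 10 via λ: add 1.
From 11 via λ: add 7.
From 7 via λ: add 3, 9, 12.
From 9 via λ: add 5.
No new states can be added; the closed set is {1, 3, 5, 7, 9, 10, 11, 12}.

{1, 3, 5, 7, 9, 10, 11, 12}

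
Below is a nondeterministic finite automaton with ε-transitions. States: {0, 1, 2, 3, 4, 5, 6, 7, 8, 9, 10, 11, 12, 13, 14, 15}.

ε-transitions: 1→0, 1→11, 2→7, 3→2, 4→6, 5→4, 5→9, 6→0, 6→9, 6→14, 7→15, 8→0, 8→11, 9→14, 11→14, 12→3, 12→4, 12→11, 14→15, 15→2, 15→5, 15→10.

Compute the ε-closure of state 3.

Start with {3}.
From 3 via ε: add 2.
From 2 via ε: add 7.
From 7 via ε: add 15.
From 15 via ε: add 5, 10.
From 5 via ε: add 4, 9.
From 4 via ε: add 6.
From 9 via ε: add 14.
From 6 via ε: add 0.
No new states can be added; the closed set is {0, 2, 3, 4, 5, 6, 7, 9, 10, 14, 15}.

{0, 2, 3, 4, 5, 6, 7, 9, 10, 14, 15}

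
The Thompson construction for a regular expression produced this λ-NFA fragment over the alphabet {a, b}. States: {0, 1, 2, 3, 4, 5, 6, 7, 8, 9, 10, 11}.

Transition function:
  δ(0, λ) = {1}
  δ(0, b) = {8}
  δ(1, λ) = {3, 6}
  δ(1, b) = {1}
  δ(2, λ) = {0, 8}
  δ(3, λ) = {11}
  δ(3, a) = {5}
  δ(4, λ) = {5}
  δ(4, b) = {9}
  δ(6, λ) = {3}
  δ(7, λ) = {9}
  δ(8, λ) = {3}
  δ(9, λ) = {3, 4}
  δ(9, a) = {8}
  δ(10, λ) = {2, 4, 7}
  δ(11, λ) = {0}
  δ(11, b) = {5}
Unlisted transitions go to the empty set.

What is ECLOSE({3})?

Start with {3}.
From 3 via λ: add 11.
From 11 via λ: add 0.
From 0 via λ: add 1.
From 1 via λ: add 6.
No new states can be added; the closed set is {0, 1, 3, 6, 11}.

{0, 1, 3, 6, 11}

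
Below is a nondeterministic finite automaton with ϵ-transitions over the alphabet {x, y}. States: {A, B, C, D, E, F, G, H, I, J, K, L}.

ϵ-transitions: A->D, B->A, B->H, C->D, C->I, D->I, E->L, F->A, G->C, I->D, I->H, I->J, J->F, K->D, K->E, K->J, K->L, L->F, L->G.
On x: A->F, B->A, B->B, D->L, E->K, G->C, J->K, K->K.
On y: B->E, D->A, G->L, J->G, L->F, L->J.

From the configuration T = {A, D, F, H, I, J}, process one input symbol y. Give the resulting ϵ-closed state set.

D on y → {A}.
J on y → {G}.
No y-transition from A, F, H, I.
Union after reading y: {A, G}.
Now take the ϵ-closure:
From A via ϵ: add D.
From G via ϵ: add C.
From C via ϵ: add I.
From I via ϵ: add H, J.
From J via ϵ: add F.
No new states can be added; the closed set is {A, C, D, F, G, H, I, J}.

{A, C, D, F, G, H, I, J}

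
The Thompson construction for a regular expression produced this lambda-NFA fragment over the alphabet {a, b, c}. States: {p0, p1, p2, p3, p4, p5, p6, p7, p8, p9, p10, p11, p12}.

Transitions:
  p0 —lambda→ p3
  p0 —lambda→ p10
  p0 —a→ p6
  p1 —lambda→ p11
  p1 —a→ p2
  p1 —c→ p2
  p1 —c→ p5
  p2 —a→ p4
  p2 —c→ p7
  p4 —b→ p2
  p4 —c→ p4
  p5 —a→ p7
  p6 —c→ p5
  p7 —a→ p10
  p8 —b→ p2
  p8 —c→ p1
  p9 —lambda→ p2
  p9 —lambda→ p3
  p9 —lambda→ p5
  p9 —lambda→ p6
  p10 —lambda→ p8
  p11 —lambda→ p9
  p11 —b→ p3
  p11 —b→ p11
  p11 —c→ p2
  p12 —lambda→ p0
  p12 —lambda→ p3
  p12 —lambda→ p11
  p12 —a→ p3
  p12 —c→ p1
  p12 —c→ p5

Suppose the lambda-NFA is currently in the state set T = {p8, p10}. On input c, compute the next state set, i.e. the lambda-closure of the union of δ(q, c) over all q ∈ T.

p8 on c → {p1}.
No c-transition from p10.
Union after reading c: {p1}.
Now take the lambda-closure:
From p1 via lambda: add p11.
From p11 via lambda: add p9.
From p9 via lambda: add p2, p3, p5, p6.
No new states can be added; the closed set is {p1, p2, p3, p5, p6, p9, p11}.

{p1, p2, p3, p5, p6, p9, p11}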